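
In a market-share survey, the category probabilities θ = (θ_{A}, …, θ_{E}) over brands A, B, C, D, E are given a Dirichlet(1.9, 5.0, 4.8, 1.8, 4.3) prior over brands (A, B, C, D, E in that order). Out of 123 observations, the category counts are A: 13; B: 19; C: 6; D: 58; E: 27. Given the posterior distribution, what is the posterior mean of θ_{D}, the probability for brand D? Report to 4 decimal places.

The Dirichlet prior is conjugate to the Multinomial likelihood: each posterior αⱼ = prior αⱼ + observed count nⱼ.
Posterior concentration: (14.9, 24.0, 10.8, 59.8, 31.3), total = 140.8.
E[θ_{D}|data] = α_{D}/Σα = 59.8/140.8 = 0.4247.

0.4247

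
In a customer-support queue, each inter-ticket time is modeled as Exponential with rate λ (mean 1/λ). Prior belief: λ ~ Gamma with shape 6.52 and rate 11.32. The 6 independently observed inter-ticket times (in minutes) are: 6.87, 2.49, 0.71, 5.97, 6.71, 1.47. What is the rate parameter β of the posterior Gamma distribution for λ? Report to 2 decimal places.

35.54

With a Gamma(shape α, rate β) prior on the exponential rate λ, the posterior after n observations with total T = Σxᵢ is Gamma(α+n, β+T).
Sum of observations T = 24.22 minutes; n = 6.
Posterior: Gamma(6.52+6, 11.32+24.22) = Gamma(12.52, 35.54).
Posterior β = 35.54.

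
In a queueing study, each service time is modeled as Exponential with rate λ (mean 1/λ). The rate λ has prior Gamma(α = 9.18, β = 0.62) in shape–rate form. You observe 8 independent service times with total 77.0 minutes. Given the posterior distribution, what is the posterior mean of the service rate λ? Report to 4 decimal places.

With a Gamma(shape α, rate β) prior on the exponential rate λ, the posterior after n observations with total T = Σxᵢ is Gamma(α+n, β+T).
Posterior: Gamma(9.18+8, 0.62+77.0) = Gamma(17.18, 77.62).
Posterior mean of λ = α/β = 17.18/77.62 = 0.2213.

0.2213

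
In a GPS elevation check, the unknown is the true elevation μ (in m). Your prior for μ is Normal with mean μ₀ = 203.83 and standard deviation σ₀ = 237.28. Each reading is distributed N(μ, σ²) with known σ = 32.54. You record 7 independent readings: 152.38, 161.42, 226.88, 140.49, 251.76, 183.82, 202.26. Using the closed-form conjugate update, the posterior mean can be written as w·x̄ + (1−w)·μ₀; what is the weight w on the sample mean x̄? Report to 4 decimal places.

0.9973

For Normal data with known variance σ², a Normal(μ₀, σ₀²) prior on μ is conjugate. Posterior precision = 1/σ₀² + n/σ²; posterior mean is the precision-weighted average of μ₀ and x̄.
σ₀² = 237.28² = 56301.7984, σ² = 32.54² = 1058.8516. Prior precision 1/σ₀² = 1/56301.7984; data precision n/σ² = 7/1058.8516.
w = (n/σ²)/(1/σ₀² + n/σ²) = n·σ₀²/(σ² + n·σ₀²) = 7·56301.7984/(1058.8516 + 7·56301.7984) = 394112.5888/395171.4404 = 0.9973.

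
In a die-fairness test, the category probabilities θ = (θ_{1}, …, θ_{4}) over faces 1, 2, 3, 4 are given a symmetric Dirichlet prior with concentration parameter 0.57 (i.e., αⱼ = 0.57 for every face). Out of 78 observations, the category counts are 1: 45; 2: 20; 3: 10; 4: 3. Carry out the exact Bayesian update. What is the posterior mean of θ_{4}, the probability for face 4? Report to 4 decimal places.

The Dirichlet prior is conjugate to the Multinomial likelihood: each posterior αⱼ = prior αⱼ + observed count nⱼ.
Posterior concentration: (45.57, 20.57, 10.57, 3.57), total = 80.28.
E[θ_{4}|data] = α_{4}/Σα = 3.57/80.28 = 0.0445.

0.0445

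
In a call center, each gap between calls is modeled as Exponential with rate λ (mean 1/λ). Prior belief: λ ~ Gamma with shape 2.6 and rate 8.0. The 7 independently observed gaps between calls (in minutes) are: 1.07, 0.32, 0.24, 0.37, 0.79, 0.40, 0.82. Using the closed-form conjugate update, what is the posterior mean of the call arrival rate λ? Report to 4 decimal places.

0.7993

With a Gamma(shape α, rate β) prior on the exponential rate λ, the posterior after n observations with total T = Σxᵢ is Gamma(α+n, β+T).
Sum of observations T = 4.01 minutes; n = 7.
Posterior: Gamma(2.6+7, 8.0+4.01) = Gamma(9.6, 12.01).
Posterior mean of λ = α/β = 9.6/12.01 = 0.7993.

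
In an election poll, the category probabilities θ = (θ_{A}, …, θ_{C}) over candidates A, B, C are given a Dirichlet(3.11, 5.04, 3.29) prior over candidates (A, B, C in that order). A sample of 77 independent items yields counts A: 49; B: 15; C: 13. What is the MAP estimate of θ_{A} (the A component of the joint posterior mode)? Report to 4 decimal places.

0.5982

The Dirichlet prior is conjugate to the Multinomial likelihood: each posterior αⱼ = prior αⱼ + observed count nⱼ.
Posterior concentration: (52.11, 20.04, 16.29), total = 88.44.
Joint mode component: (α_{A}−1)/(Σα−K) = 51.11/85.44 = 0.5982.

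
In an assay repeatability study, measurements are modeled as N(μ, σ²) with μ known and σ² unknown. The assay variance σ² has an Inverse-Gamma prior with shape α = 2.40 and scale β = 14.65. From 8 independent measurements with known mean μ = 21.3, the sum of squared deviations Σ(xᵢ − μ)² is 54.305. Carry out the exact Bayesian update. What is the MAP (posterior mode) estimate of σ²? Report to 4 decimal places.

5.6490

With known mean μ and an Inverse-Gamma(α, β) prior on σ², the Normal likelihood is conjugate: posterior is Inv-Gamma(α + n/2, β + Σ(xᵢ−μ)²/2).
Posterior: Inv-Gamma(2.40 + 8/2, 14.65 + 54.305/2) = Inv-Gamma(6.40, 41.8025).
Mode = β/(α+1) = 41.8025/7.40 = 5.6490.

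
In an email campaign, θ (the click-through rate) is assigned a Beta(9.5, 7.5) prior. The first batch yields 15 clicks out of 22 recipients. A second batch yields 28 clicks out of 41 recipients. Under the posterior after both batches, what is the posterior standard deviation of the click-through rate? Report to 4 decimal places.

The Beta prior is conjugate to a Binomial/Bernoulli likelihood; the update adds successes to α and failures to β.
After batch 1: Beta(9.5+15, 7.5+7) = Beta(24.5, 14.5).
After batch 2: Beta(24.5+28, 14.5+13) = Beta(52.5, 27.5).
Var = αβ/((α+β)²(α+β+1)) = 52.5·27.5/(80.0²·81.0) = 0.00278501; SD = √0.00278501 = 0.0528.

0.0528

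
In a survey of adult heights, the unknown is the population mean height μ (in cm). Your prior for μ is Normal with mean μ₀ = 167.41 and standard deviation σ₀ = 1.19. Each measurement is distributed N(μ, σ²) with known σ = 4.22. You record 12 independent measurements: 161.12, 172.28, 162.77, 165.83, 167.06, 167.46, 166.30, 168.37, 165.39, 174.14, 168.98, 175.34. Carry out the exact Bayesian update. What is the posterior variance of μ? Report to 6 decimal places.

For Normal data with known variance σ², a Normal(μ₀, σ₀²) prior on μ is conjugate. Posterior precision = 1/σ₀² + n/σ²; posterior mean is the precision-weighted average of μ₀ and x̄.
σ₀² = 1.19² = 1.4161, σ² = 4.22² = 17.8084; σ² + n·σ₀² = 17.8084 + 12·1.4161 = 34.8016.
Posterior precision = 1/σ₀² + n/σ² = 1/1.4161 + 12/17.8084 = (σ² + n·σ₀²)/(σ₀²σ²) = 34.8016/(1.4161·17.8084); posterior variance σₙ² = σ₀²σ²/(σ² + n·σ₀²) = 1.4161·17.8084/34.8016 = 0.724636.

0.724636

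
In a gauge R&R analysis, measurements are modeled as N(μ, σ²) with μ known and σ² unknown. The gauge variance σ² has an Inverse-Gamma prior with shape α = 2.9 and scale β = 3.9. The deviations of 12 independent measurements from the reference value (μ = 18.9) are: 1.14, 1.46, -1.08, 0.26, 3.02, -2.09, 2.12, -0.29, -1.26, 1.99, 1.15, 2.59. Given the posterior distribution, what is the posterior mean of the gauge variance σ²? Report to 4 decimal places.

With known mean μ and an Inverse-Gamma(α, β) prior on σ², the Normal likelihood is conjugate: posterior is Inv-Gamma(α + n/2, β + Σ(xᵢ−μ)²/2).
Σ(xᵢ−μ)² = (1.14)² + (1.46)² + (-1.08)² + (0.26)² + (3.02)² + (-2.09)² + (2.12)² + (-0.29)² + (-1.26)² + (1.99)² + (1.15)² + (2.59)² = 36.3105.
Posterior: Inv-Gamma(2.9 + 12/2, 3.9 + 36.3105/2) = Inv-Gamma(8.90, 22.05525).
E[σ²|data] = β/(α−1) = 22.05525/7.90 = 2.7918.

2.7918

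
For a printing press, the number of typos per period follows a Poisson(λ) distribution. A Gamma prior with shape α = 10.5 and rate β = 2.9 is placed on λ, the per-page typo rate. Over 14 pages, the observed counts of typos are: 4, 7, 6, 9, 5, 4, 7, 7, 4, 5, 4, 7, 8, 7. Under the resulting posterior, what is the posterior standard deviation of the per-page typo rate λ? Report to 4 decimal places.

With a Gamma(shape α, rate β) prior, the Poisson likelihood is conjugate: the posterior is Gamma(α + ΣXᵢ, β + n).
Sum of counts S = 84 over n = 14 pages.
Posterior: Gamma(α+S, β+n) = Gamma(10.5+84, 2.9+14) = Gamma(94.5, 16.9).
SD = √α/β = √94.5/16.9 = 0.5752.

0.5752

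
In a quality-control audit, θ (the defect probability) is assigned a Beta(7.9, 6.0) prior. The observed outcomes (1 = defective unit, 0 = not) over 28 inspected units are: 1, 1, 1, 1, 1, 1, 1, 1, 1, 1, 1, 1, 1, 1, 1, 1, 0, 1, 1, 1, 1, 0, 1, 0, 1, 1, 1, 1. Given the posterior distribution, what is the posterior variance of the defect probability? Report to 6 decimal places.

The Beta prior is conjugate to a Binomial/Bernoulli likelihood; the update adds successes to α and failures to β.
Posterior: Beta(α+k, β+n−k) = Beta(7.9+25, 6.0+3) = Beta(32.9, 9.0).
Var = αβ/((α+β)²(α+β+1)) = 32.9·9.0/(41.9²·42.9) = 0.003931.

0.003931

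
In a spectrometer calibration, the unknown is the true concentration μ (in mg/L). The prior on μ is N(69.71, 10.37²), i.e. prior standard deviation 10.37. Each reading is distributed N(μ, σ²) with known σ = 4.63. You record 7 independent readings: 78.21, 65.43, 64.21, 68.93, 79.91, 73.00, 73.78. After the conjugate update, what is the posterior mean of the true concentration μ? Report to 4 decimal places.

For Normal data with known variance σ², a Normal(μ₀, σ₀²) prior on μ is conjugate. Posterior precision = 1/σ₀² + n/σ²; posterior mean is the precision-weighted average of μ₀ and x̄.
Σxᵢ = 78.21 + 65.43 + 64.21 + 68.93 + 79.91 + 73.00 + 73.78 = 503.47, so n·x̄ = 503.47.
σ₀² = 10.37² = 107.5369, σ² = 4.63² = 21.4369; σ² + n·σ₀² = 21.4369 + 7·107.5369 = 774.1952.
Posterior mean = (μ₀/σ₀² + n·x̄/σ²)/(1/σ₀² + n/σ²) = (σ²·μ₀ + σ₀²·n·x̄)/(σ² + n·σ₀²) = (21.4369·69.71 + 107.5369·503.47)/774.1952 = 55635.969342/774.1952 = 71.8630.

71.8630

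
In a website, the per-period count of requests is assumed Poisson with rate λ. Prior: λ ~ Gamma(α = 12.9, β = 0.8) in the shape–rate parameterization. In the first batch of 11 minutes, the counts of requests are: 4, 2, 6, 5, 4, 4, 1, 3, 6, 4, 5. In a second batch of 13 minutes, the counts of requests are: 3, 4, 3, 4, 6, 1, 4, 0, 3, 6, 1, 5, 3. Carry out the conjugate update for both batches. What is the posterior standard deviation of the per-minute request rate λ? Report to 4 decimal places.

0.4030

With a Gamma(shape α, rate β) prior, the Poisson likelihood is conjugate: the posterior is Gamma(α + ΣXᵢ, β + n).
Batch 1: sum of counts S = 44 over n = 11 minutes.
After batch 1: Gamma(α+S, β+n) = Gamma(12.9+44, 0.8+11) = Gamma(56.9, 11.8).
Batch 2: sum of counts S = 43 over n = 13 minutes.
After batch 2: Gamma(α+S, β+n) = Gamma(56.9+43, 11.8+13) = Gamma(99.9, 24.8).
SD = √α/β = √99.9/24.8 = 0.4030.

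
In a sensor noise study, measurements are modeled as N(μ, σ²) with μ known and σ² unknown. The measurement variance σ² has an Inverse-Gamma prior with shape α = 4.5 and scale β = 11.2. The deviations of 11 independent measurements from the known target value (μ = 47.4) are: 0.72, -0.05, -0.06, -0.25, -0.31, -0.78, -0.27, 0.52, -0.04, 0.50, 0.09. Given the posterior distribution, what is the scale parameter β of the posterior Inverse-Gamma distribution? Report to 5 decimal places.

12.14725

With known mean μ and an Inverse-Gamma(α, β) prior on σ², the Normal likelihood is conjugate: posterior is Inv-Gamma(α + n/2, β + Σ(xᵢ−μ)²/2).
Σ(xᵢ−μ)² = (0.72)² + (-0.05)² + (-0.06)² + (-0.25)² + (-0.31)² + (-0.78)² + (-0.27)² + (0.52)² + (-0.04)² + (0.50)² + (0.09)² = 1.8945.
Posterior: Inv-Gamma(4.5 + 11/2, 11.2 + 1.8945/2) = Inv-Gamma(10.00, 12.14725).
Posterior β = 12.14725.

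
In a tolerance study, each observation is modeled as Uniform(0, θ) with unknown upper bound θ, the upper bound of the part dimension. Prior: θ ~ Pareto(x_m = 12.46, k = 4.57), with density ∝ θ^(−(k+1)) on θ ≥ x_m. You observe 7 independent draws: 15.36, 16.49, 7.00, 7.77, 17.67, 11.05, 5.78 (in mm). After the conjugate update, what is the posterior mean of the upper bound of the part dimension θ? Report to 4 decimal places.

A Pareto(scale x_m, shape k) prior on the upper bound θ of Uniform(0, θ) is conjugate: posterior is Pareto(max(x_m, max xᵢ), k + n).
Sample maximum = 17.67; prior scale x_m = 12.46 → posterior scale = max = 17.67.
Posterior shape = 4.57 + 7 = 11.57.
E[θ|data] = k·x_m/(k−1) = 11.57·17.67/10.57 = 19.3417.

19.3417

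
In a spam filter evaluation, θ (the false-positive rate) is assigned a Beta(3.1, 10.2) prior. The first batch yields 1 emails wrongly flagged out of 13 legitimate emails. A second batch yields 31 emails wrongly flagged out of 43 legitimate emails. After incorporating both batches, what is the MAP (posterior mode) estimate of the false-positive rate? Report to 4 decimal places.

0.5067

The Beta prior is conjugate to a Binomial/Bernoulli likelihood; the update adds successes to α and failures to β.
After batch 1: Beta(3.1+1, 10.2+12) = Beta(4.1, 22.2).
After batch 2: Beta(4.1+31, 22.2+12) = Beta(35.1, 34.2).
Mode of Beta(a,b) for a,b>1 is (a−1)/(a+b−2) = 34.1/67.3 = 0.5067.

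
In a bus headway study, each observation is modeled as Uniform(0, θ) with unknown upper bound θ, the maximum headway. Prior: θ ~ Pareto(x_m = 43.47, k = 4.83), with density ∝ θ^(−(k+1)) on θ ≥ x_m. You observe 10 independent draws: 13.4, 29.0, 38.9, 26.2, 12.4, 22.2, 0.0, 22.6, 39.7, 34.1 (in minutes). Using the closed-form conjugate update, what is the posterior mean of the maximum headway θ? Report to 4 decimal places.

46.6132

A Pareto(scale x_m, shape k) prior on the upper bound θ of Uniform(0, θ) is conjugate: posterior is Pareto(max(x_m, max xᵢ), k + n).
Sample maximum = 39.7; prior scale x_m = 43.47 → posterior scale = max = 43.47.
Posterior shape = 4.83 + 10 = 14.83.
E[θ|data] = k·x_m/(k−1) = 14.83·43.47/13.83 = 46.6132.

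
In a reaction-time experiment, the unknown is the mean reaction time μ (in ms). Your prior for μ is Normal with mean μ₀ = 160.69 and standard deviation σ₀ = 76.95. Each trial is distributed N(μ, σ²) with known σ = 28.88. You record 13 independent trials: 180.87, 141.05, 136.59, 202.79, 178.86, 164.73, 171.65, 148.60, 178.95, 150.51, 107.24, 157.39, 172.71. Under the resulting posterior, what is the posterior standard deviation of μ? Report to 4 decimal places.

For Normal data with known variance σ², a Normal(μ₀, σ₀²) prior on μ is conjugate. Posterior precision = 1/σ₀² + n/σ²; posterior mean is the precision-weighted average of μ₀ and x̄.
σ₀² = 76.95² = 5921.3025, σ² = 28.88² = 834.0544; σ² + n·σ₀² = 834.0544 + 13·5921.3025 = 77810.9869.
Posterior precision = 1/σ₀² + n/σ² = 1/5921.3025 + 13/834.0544 = (σ² + n·σ₀²)/(σ₀²σ²) = 77810.9869/(5921.3025·834.0544); posterior variance σₙ² = σ₀²σ²/(σ² + n·σ₀²) = 5921.3025·834.0544/77810.9869 = 63.470322.
Posterior SD = √σₙ² = √(5921.3025·834.0544/77810.9869) = 7.9668.

7.9668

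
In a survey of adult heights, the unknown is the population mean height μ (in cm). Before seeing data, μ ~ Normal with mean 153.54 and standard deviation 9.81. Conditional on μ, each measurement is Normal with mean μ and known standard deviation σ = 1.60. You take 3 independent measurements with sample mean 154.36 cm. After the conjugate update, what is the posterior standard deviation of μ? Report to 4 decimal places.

For Normal data with known variance σ², a Normal(μ₀, σ₀²) prior on μ is conjugate. Posterior precision = 1/σ₀² + n/σ²; posterior mean is the precision-weighted average of μ₀ and x̄.
σ₀² = 9.81² = 96.2361, σ² = 1.60² = 2.56; σ² + n·σ₀² = 2.56 + 3·96.2361 = 291.2683.
Posterior precision = 1/σ₀² + n/σ² = 1/96.2361 + 3/2.56 = (σ² + n·σ₀²)/(σ₀²σ²) = 291.2683/(96.2361·2.56); posterior variance σₙ² = σ₀²σ²/(σ² + n·σ₀²) = 96.2361·2.56/291.2683 = 0.845833.
Posterior SD = √σₙ² = √(96.2361·2.56/291.2683) = 0.9197.

0.9197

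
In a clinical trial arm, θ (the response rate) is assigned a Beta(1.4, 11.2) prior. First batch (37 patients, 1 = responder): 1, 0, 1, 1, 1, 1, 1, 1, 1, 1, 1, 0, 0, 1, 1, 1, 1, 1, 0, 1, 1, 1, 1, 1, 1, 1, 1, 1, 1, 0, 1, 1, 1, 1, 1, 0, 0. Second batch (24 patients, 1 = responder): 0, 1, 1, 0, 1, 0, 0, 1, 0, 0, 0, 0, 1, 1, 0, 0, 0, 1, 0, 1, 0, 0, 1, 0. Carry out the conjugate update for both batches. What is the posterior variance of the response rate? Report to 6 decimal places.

0.003319

The Beta prior is conjugate to a Binomial/Bernoulli likelihood; the update adds successes to α and failures to β.
After batch 1: Beta(1.4+30, 11.2+7) = Beta(31.4, 18.2).
After batch 2: Beta(31.4+9, 18.2+15) = Beta(40.4, 33.2).
Var = αβ/((α+β)²(α+β+1)) = 40.4·33.2/(73.6²·74.6) = 0.003319.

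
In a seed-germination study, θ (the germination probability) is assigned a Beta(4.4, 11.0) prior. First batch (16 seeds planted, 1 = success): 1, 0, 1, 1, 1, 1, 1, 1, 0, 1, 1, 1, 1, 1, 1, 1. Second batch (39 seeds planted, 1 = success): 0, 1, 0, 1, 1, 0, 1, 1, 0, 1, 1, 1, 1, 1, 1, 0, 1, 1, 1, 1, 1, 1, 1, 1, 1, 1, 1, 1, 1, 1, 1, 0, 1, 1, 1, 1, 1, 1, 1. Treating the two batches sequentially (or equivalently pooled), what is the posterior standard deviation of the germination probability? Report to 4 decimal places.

The Beta prior is conjugate to a Binomial/Bernoulli likelihood; the update adds successes to α and failures to β.
After batch 1: Beta(4.4+14, 11.0+2) = Beta(18.4, 13.0).
After batch 2: Beta(18.4+33, 13.0+6) = Beta(51.4, 19.0).
Var = αβ/((α+β)²(α+β+1)) = 51.4·19.0/(70.4²·71.4) = 0.00275977; SD = √0.00275977 = 0.0525.

0.0525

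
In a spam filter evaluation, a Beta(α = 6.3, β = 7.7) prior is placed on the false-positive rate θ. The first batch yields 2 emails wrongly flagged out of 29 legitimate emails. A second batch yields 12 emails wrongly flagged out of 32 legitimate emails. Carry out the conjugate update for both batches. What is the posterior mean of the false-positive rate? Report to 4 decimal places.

0.2707

The Beta prior is conjugate to a Binomial/Bernoulli likelihood; the update adds successes to α and failures to β.
After batch 1: Beta(6.3+2, 7.7+27) = Beta(8.3, 34.7).
After batch 2: Beta(8.3+12, 34.7+20) = Beta(20.3, 54.7).
Posterior mean = α/(α+β) = 20.3/75.0 = 0.2707.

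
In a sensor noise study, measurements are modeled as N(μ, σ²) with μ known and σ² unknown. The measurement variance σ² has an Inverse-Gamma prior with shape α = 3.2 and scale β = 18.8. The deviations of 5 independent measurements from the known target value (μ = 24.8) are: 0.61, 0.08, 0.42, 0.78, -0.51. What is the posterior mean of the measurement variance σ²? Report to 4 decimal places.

With known mean μ and an Inverse-Gamma(α, β) prior on σ², the Normal likelihood is conjugate: posterior is Inv-Gamma(α + n/2, β + Σ(xᵢ−μ)²/2).
Σ(xᵢ−μ)² = (0.61)² + (0.08)² + (0.42)² + (0.78)² + (-0.51)² = 1.4234.
Posterior: Inv-Gamma(3.2 + 5/2, 18.8 + 1.4234/2) = Inv-Gamma(5.70, 19.51170).
E[σ²|data] = β/(α−1) = 19.51170/4.70 = 4.1514.

4.1514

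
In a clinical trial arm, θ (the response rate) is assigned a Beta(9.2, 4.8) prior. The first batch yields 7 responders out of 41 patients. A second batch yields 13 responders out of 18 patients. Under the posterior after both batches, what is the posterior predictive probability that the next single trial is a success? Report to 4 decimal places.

The Beta prior is conjugate to a Binomial/Bernoulli likelihood; the update adds successes to α and failures to β.
After batch 1: Beta(9.2+7, 4.8+34) = Beta(16.2, 38.8).
After batch 2: Beta(16.2+13, 38.8+5) = Beta(29.2, 43.8).
For a single future Bernoulli trial, P(success | data) = α/(α+β) = 0.4000.

0.4000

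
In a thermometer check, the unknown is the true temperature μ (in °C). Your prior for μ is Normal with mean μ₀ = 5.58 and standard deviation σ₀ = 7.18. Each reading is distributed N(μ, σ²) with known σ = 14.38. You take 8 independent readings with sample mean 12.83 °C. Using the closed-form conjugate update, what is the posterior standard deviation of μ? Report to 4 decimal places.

4.1492

For Normal data with known variance σ², a Normal(μ₀, σ₀²) prior on μ is conjugate. Posterior precision = 1/σ₀² + n/σ²; posterior mean is the precision-weighted average of μ₀ and x̄.
σ₀² = 7.18² = 51.5524, σ² = 14.38² = 206.7844; σ² + n·σ₀² = 206.7844 + 8·51.5524 = 619.2036.
Posterior precision = 1/σ₀² + n/σ² = 1/51.5524 + 8/206.7844 = (σ² + n·σ₀²)/(σ₀²σ²) = 619.2036/(51.5524·206.7844); posterior variance σₙ² = σ₀²σ²/(σ² + n·σ₀²) = 51.5524·206.7844/619.2036 = 17.216037.
Posterior SD = √σₙ² = √(51.5524·206.7844/619.2036) = 4.1492.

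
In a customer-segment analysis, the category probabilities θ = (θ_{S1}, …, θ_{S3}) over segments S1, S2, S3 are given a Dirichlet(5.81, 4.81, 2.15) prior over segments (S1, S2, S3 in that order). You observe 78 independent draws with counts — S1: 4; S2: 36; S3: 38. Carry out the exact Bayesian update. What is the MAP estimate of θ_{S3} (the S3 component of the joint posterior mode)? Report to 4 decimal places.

The Dirichlet prior is conjugate to the Multinomial likelihood: each posterior αⱼ = prior αⱼ + observed count nⱼ.
Posterior concentration: (9.81, 40.81, 40.15), total = 90.77.
Joint mode component: (α_{S3}−1)/(Σα−K) = 39.15/87.77 = 0.4461.

0.4461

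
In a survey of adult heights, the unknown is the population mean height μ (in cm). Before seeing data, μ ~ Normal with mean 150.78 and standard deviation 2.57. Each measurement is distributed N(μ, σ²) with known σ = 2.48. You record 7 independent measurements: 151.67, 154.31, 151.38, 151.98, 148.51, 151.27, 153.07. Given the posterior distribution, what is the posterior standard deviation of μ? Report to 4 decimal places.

0.8806

For Normal data with known variance σ², a Normal(μ₀, σ₀²) prior on μ is conjugate. Posterior precision = 1/σ₀² + n/σ²; posterior mean is the precision-weighted average of μ₀ and x̄.
σ₀² = 2.57² = 6.6049, σ² = 2.48² = 6.1504; σ² + n·σ₀² = 6.1504 + 7·6.6049 = 52.3847.
Posterior precision = 1/σ₀² + n/σ² = 1/6.6049 + 7/6.1504 = (σ² + n·σ₀²)/(σ₀²σ²) = 52.3847/(6.6049·6.1504); posterior variance σₙ² = σ₀²σ²/(σ² + n·σ₀²) = 6.6049·6.1504/52.3847 = 0.775470.
Posterior SD = √σₙ² = √(6.6049·6.1504/52.3847) = 0.8806.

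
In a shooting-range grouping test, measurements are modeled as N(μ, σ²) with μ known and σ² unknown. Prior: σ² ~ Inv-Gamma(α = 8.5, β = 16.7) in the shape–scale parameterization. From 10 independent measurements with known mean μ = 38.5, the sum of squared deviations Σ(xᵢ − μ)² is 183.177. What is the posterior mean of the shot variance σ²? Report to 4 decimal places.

8.6631

With known mean μ and an Inverse-Gamma(α, β) prior on σ², the Normal likelihood is conjugate: posterior is Inv-Gamma(α + n/2, β + Σ(xᵢ−μ)²/2).
Posterior: Inv-Gamma(8.5 + 10/2, 16.7 + 183.177/2) = Inv-Gamma(13.50, 108.2885).
E[σ²|data] = β/(α−1) = 108.2885/12.50 = 8.6631.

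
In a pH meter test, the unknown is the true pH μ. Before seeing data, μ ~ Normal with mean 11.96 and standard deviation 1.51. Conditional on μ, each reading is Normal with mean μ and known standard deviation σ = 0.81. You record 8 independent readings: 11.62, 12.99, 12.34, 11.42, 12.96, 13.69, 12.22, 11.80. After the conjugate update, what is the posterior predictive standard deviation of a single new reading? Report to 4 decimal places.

For Normal data with known variance σ², a Normal(μ₀, σ₀²) prior on μ is conjugate. Posterior precision = 1/σ₀² + n/σ²; posterior mean is the precision-weighted average of μ₀ and x̄.
σ₀² = 1.51² = 2.2801, σ² = 0.81² = 0.6561; σ² + n·σ₀² = 0.6561 + 8·2.2801 = 18.8969.
Posterior precision = 1/σ₀² + n/σ² = 1/2.2801 + 8/0.6561 = (σ² + n·σ₀²)/(σ₀²σ²) = 18.8969/(2.2801·0.6561); posterior variance σₙ² = σ₀²σ²/(σ² + n·σ₀²) = 2.2801·0.6561/18.8969 = 0.079165.
Predictive variance for one new observation = σₙ² + σ² = 2.2801·0.6561/18.8969 + 0.6561 = σ²·(σ₀² + 18.8969)/18.8969 = 0.6561·21.177/18.8969 = 0.735265; SD = √(0.6561·21.177/18.8969) = 0.8575.

0.8575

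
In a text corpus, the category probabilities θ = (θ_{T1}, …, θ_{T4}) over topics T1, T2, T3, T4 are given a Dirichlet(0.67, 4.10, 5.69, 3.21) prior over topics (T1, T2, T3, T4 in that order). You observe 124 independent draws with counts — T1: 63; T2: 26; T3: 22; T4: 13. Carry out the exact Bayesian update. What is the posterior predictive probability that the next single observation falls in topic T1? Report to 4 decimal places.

0.4625

The Dirichlet prior is conjugate to the Multinomial likelihood: each posterior αⱼ = prior αⱼ + observed count nⱼ.
Posterior concentration: (63.67, 30.10, 27.69, 16.21), total = 137.67.
P(next = T1 | data) = α_{T1}/Σα = 0.4625.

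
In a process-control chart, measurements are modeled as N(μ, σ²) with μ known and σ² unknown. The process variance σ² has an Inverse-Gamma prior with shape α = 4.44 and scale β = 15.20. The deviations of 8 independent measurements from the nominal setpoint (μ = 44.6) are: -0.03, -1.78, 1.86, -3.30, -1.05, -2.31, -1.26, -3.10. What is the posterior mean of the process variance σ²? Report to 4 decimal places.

4.4056

With known mean μ and an Inverse-Gamma(α, β) prior on σ², the Normal likelihood is conjugate: posterior is Inv-Gamma(α + n/2, β + Σ(xᵢ−μ)²/2).
Σ(xᵢ−μ)² = (-0.03)² + (-1.78)² + (1.86)² + (-3.30)² + (-1.05)² + (-2.31)² + (-1.26)² + (-3.10)² = 35.1551.
Posterior: Inv-Gamma(4.44 + 8/2, 15.20 + 35.1551/2) = Inv-Gamma(8.44, 32.77755).
E[σ²|data] = β/(α−1) = 32.77755/7.44 = 4.4056.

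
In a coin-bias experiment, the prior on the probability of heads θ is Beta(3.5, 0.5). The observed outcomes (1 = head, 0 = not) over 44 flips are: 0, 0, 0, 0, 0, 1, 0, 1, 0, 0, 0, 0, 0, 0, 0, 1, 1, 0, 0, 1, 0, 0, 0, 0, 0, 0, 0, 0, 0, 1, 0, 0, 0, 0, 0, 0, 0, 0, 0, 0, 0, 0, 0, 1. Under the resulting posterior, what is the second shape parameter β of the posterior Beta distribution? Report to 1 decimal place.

37.5

The Beta prior is conjugate to a Binomial/Bernoulli likelihood; the update adds successes to α and failures to β.
Posterior: Beta(α+k, β+n−k) = Beta(3.5+7, 0.5+37) = Beta(10.5, 37.5).
Posterior β = 37.5.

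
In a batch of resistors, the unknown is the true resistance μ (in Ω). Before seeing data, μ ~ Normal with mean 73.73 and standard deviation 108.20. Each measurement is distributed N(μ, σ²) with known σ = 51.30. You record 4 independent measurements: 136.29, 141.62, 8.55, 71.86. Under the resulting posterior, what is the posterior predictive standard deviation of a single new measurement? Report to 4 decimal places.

For Normal data with known variance σ², a Normal(μ₀, σ₀²) prior on μ is conjugate. Posterior precision = 1/σ₀² + n/σ²; posterior mean is the precision-weighted average of μ₀ and x̄.
σ₀² = 108.20² = 11707.24, σ² = 51.30² = 2631.69; σ² + n·σ₀² = 2631.69 + 4·11707.24 = 49460.65.
Posterior precision = 1/σ₀² + n/σ² = 1/11707.24 + 4/2631.69 = (σ² + n·σ₀²)/(σ₀²σ²) = 49460.65/(11707.24·2631.69); posterior variance σₙ² = σ₀²σ²/(σ² + n·σ₀²) = 11707.24·2631.69/49460.65 = 622.915923.
Predictive variance for one new observation = σₙ² + σ² = 11707.24·2631.69/49460.65 + 2631.69 = σ²·(σ₀² + 49460.65)/49460.65 = 2631.69·61167.89/49460.65 = 3254.605923; SD = √(2631.69·61167.89/49460.65) = 57.0492.

57.0492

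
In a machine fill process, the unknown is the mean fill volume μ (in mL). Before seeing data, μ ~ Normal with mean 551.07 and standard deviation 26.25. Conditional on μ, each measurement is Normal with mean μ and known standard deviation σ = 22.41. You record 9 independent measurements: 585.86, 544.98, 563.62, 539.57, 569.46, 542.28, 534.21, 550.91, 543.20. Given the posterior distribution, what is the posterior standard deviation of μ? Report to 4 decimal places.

For Normal data with known variance σ², a Normal(μ₀, σ₀²) prior on μ is conjugate. Posterior precision = 1/σ₀² + n/σ²; posterior mean is the precision-weighted average of μ₀ and x̄.
σ₀² = 26.25² = 689.0625, σ² = 22.41² = 502.2081; σ² + n·σ₀² = 502.2081 + 9·689.0625 = 6703.7706.
Posterior precision = 1/σ₀² + n/σ² = 1/689.0625 + 9/502.2081 = (σ² + n·σ₀²)/(σ₀²σ²) = 6703.7706/(689.0625·502.2081); posterior variance σₙ² = σ₀²σ²/(σ² + n·σ₀²) = 689.0625·502.2081/6703.7706 = 51.620616.
Posterior SD = √σₙ² = √(689.0625·502.2081/6703.7706) = 7.1847.

7.1847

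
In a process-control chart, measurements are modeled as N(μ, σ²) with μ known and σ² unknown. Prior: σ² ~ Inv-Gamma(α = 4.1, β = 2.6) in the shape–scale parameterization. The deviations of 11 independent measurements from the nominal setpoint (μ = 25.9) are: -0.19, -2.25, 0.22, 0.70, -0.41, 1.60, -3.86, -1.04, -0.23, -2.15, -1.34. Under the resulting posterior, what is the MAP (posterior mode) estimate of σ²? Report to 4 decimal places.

With known mean μ and an Inverse-Gamma(α, β) prior on σ², the Normal likelihood is conjugate: posterior is Inv-Gamma(α + n/2, β + Σ(xᵢ−μ)²/2).
Σ(xᵢ−μ)² = (-0.19)² + (-2.25)² + (0.22)² + (0.70)² + (-0.41)² + (1.60)² + (-3.86)² + (-1.04)² + (-0.23)² + (-2.15)² + (-1.34)² = 30.8173.
Posterior: Inv-Gamma(4.1 + 11/2, 2.6 + 30.8173/2) = Inv-Gamma(9.60, 18.00865).
Mode = β/(α+1) = 18.00865/10.60 = 1.6989.

1.6989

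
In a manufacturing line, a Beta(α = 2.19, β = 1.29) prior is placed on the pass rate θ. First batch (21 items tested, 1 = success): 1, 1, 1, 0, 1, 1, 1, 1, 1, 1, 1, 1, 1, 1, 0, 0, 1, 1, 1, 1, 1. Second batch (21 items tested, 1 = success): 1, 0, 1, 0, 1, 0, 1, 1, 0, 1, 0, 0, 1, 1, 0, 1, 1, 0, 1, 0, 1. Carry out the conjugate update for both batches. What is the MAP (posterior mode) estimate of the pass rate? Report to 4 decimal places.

The Beta prior is conjugate to a Binomial/Bernoulli likelihood; the update adds successes to α and failures to β.
After batch 1: Beta(2.19+18, 1.29+3) = Beta(20.19, 4.29).
After batch 2: Beta(20.19+12, 4.29+9) = Beta(32.19, 13.29).
Mode of Beta(a,b) for a,b>1 is (a−1)/(a+b−2) = 31.19/43.48 = 0.7173.

0.7173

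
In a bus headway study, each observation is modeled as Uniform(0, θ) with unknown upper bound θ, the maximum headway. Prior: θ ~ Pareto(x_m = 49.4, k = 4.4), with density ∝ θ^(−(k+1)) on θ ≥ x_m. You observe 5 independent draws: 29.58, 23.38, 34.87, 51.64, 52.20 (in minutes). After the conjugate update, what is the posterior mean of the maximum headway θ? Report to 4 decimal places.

A Pareto(scale x_m, shape k) prior on the upper bound θ of Uniform(0, θ) is conjugate: posterior is Pareto(max(x_m, max xᵢ), k + n).
Sample maximum = 52.20; prior scale x_m = 49.4 → posterior scale = max = 52.20.
Posterior shape = 4.4 + 5 = 9.4.
E[θ|data] = k·x_m/(k−1) = 9.4·52.20/8.4 = 58.4143.

58.4143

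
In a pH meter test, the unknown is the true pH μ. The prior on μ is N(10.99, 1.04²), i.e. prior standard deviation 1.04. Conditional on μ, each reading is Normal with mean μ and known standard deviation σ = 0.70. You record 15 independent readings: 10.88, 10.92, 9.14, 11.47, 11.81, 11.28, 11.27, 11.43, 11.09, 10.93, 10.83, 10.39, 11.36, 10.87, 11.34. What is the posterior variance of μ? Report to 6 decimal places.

0.031709

For Normal data with known variance σ², a Normal(μ₀, σ₀²) prior on μ is conjugate. Posterior precision = 1/σ₀² + n/σ²; posterior mean is the precision-weighted average of μ₀ and x̄.
σ₀² = 1.04² = 1.0816, σ² = 0.70² = 0.49; σ² + n·σ₀² = 0.49 + 15·1.0816 = 16.714.
Posterior precision = 1/σ₀² + n/σ² = 1/1.0816 + 15/0.49 = (σ² + n·σ₀²)/(σ₀²σ²) = 16.714/(1.0816·0.49); posterior variance σₙ² = σ₀²σ²/(σ² + n·σ₀²) = 1.0816·0.49/16.714 = 0.031709.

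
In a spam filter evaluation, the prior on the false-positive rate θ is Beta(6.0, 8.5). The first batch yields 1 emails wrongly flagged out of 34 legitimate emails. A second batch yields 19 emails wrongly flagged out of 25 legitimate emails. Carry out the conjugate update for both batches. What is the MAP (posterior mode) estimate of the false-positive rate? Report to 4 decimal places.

0.3497

The Beta prior is conjugate to a Binomial/Bernoulli likelihood; the update adds successes to α and failures to β.
After batch 1: Beta(6.0+1, 8.5+33) = Beta(7.0, 41.5).
After batch 2: Beta(7.0+19, 41.5+6) = Beta(26.0, 47.5).
Mode of Beta(a,b) for a,b>1 is (a−1)/(a+b−2) = 25.0/71.5 = 0.3497.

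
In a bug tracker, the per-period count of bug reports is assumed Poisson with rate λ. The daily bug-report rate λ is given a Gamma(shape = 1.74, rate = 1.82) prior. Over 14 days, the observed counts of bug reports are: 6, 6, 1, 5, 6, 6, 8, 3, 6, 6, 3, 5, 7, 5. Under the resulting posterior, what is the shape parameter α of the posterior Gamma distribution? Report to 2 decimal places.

With a Gamma(shape α, rate β) prior, the Poisson likelihood is conjugate: the posterior is Gamma(α + ΣXᵢ, β + n).
Sum of counts S = 73 over n = 14 days.
Posterior: Gamma(α+S, β+n) = Gamma(1.74+73, 1.82+14) = Gamma(74.74, 15.82).
Posterior α = 74.74.

74.74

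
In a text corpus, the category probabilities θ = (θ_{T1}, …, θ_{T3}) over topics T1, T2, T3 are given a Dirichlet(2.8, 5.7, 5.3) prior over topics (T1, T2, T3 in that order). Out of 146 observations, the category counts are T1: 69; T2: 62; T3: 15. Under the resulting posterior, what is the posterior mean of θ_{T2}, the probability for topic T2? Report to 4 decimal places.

0.4237

The Dirichlet prior is conjugate to the Multinomial likelihood: each posterior αⱼ = prior αⱼ + observed count nⱼ.
Posterior concentration: (71.8, 67.7, 20.3), total = 159.8.
E[θ_{T2}|data] = α_{T2}/Σα = 67.7/159.8 = 0.4237.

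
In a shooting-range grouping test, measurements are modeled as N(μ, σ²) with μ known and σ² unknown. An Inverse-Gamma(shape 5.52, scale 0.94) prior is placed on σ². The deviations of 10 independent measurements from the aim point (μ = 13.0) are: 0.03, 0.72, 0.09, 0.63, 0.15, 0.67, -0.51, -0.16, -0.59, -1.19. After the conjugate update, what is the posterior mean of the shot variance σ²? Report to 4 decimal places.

With known mean μ and an Inverse-Gamma(α, β) prior on σ², the Normal likelihood is conjugate: posterior is Inv-Gamma(α + n/2, β + Σ(xᵢ−μ)²/2).
Σ(xᵢ−μ)² = (0.03)² + (0.72)² + (0.09)² + (0.63)² + (0.15)² + (0.67)² + (-0.51)² + (-0.16)² + (-0.59)² + (-1.19)² = 3.4456.
Posterior: Inv-Gamma(5.52 + 10/2, 0.94 + 3.4456/2) = Inv-Gamma(10.52, 2.66280).
E[σ²|data] = β/(α−1) = 2.66280/9.52 = 0.2797.

0.2797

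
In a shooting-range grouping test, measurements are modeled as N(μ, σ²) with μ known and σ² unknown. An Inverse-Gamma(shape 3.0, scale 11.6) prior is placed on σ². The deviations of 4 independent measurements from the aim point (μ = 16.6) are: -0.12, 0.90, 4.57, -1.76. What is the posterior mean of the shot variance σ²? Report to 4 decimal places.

6.0009

With known mean μ and an Inverse-Gamma(α, β) prior on σ², the Normal likelihood is conjugate: posterior is Inv-Gamma(α + n/2, β + Σ(xᵢ−μ)²/2).
Σ(xᵢ−μ)² = (-0.12)² + (0.90)² + (4.57)² + (-1.76)² = 24.8069.
Posterior: Inv-Gamma(3.0 + 4/2, 11.6 + 24.8069/2) = Inv-Gamma(5.00, 24.00345).
E[σ²|data] = β/(α−1) = 24.00345/4.00 = 6.0009.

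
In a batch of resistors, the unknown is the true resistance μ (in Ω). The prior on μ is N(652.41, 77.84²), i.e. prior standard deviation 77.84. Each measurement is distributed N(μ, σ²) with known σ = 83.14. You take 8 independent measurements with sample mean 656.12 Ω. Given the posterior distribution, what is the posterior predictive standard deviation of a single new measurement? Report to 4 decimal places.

For Normal data with known variance σ², a Normal(μ₀, σ₀²) prior on μ is conjugate. Posterior precision = 1/σ₀² + n/σ²; posterior mean is the precision-weighted average of μ₀ and x̄.
σ₀² = 77.84² = 6059.0656, σ² = 83.14² = 6912.2596; σ² + n·σ₀² = 6912.2596 + 8·6059.0656 = 55384.7844.
Posterior precision = 1/σ₀² + n/σ² = 1/6059.0656 + 8/6912.2596 = (σ² + n·σ₀²)/(σ₀²σ²) = 55384.7844/(6059.0656·6912.2596); posterior variance σₙ² = σ₀²σ²/(σ² + n·σ₀²) = 6059.0656·6912.2596/55384.7844 = 756.197479.
Predictive variance for one new observation = σₙ² + σ² = 6059.0656·6912.2596/55384.7844 + 6912.2596 = σ²·(σ₀² + 55384.7844)/55384.7844 = 6912.2596·61443.85/55384.7844 = 7668.457079; SD = √(6912.2596·61443.85/55384.7844) = 87.5697.

87.5697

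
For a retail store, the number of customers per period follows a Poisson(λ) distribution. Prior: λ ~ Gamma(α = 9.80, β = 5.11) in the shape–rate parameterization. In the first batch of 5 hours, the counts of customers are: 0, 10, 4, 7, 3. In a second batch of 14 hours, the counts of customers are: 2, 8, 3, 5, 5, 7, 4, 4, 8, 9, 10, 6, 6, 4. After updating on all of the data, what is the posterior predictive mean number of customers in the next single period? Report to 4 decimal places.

With a Gamma(shape α, rate β) prior, the Poisson likelihood is conjugate: the posterior is Gamma(α + ΣXᵢ, β + n).
Batch 1: sum of counts S = 24 over n = 5 hours.
After batch 1: Gamma(α+S, β+n) = Gamma(9.80+24, 5.11+5) = Gamma(33.80, 10.11).
Batch 2: sum of counts S = 81 over n = 14 hours.
After batch 2: Gamma(α+S, β+n) = Gamma(33.80+81, 10.11+14) = Gamma(114.80, 24.11).
The predictive distribution for one future period is NegBinom with mean α/β = 4.7615.

4.7615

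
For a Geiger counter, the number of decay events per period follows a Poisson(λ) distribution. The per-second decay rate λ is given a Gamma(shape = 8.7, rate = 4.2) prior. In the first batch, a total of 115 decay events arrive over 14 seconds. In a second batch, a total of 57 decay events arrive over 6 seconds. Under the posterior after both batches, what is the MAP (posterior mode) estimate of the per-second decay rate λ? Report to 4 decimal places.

With a Gamma(shape α, rate β) prior, the Poisson likelihood is conjugate: the posterior is Gamma(α + ΣXᵢ, β + n).
After batch 1: Gamma(α+S, β+n) = Gamma(8.7+115, 4.2+14) = Gamma(123.7, 18.2).
After batch 2: Gamma(α+S, β+n) = Gamma(123.7+57, 18.2+6) = Gamma(180.7, 24.2).
Mode of Gamma(α,β) for α≥1 is (α−1)/β = 179.7/24.2 = 7.4256.

7.4256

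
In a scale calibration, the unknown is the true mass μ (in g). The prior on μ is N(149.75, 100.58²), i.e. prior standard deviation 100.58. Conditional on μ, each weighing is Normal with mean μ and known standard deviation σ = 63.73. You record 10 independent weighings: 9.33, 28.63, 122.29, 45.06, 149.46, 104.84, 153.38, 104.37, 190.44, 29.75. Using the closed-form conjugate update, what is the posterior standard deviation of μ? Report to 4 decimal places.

19.7604

For Normal data with known variance σ², a Normal(μ₀, σ₀²) prior on μ is conjugate. Posterior precision = 1/σ₀² + n/σ²; posterior mean is the precision-weighted average of μ₀ and x̄.
σ₀² = 100.58² = 10116.3364, σ² = 63.73² = 4061.5129; σ² + n·σ₀² = 4061.5129 + 10·10116.3364 = 105224.8769.
Posterior precision = 1/σ₀² + n/σ² = 1/10116.3364 + 10/4061.5129 = (σ² + n·σ₀²)/(σ₀²σ²) = 105224.8769/(10116.3364·4061.5129); posterior variance σₙ² = σ₀²σ²/(σ² + n·σ₀²) = 10116.3364·4061.5129/105224.8769 = 390.474496.
Posterior SD = √σₙ² = √(10116.3364·4061.5129/105224.8769) = 19.7604.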